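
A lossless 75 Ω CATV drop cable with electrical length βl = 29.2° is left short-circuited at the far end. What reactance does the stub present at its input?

X_in ≈ 41.9 Ω (inductive)

tan(βl) = 0.559
For a short-circuited stub, Z_in = jZ_0·tan(βl)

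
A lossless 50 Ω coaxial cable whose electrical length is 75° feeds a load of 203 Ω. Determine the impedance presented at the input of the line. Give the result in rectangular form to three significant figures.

tan(βl) = tan(75°) = 3.73
Z_in = Z_0·(Z_L + jZ_0·tanβl)/(Z_0 + jZ_L·tanβl)
     = 50·(203 + j187)/(50 + j758)

Z_in ≈ 13.1 − j12.5 Ω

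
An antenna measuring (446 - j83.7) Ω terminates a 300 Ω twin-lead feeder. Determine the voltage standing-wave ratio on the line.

VSWR ≈ 1.58

Γ = (Z_L − Z_0)/(Z_L + Z_0) = (146 − j83.7)/(746 − j83.7)
|Γ| = 168/751 = 0.224
VSWR = (1 + |Γ|)/(1 − |Γ|) = 1.22/0.776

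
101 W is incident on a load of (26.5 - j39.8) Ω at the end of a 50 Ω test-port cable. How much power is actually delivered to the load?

P_delivered ≈ 72 W

|Γ| = |(-23.5 − j39.8)/(76.5 − j39.8)| = 0.536
|Γ|² = 0.287
P_refl = |Γ|²·P_inc = 29 W, P_del = (1 − |Γ|²)·P_inc = 72 W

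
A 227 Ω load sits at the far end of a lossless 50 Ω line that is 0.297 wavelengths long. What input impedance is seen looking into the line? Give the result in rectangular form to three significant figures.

Z_in ≈ 12 + j14.4 Ω

βl = 2π × 0.297 = 107°
tan(βl) = tan(107°) = -3.29
Z_in = Z_0·(Z_L + jZ_0·tanβl)/(Z_0 + jZ_L·tanβl)
     = 50·(227 − j164)/(50 − j746)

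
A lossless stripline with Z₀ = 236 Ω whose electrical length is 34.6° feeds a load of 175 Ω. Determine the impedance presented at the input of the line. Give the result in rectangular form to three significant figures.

tan(βl) = tan(34.6°) = 0.69
Z_in = Z_0·(Z_L + jZ_0·tanβl)/(Z_0 + jZ_L·tanβl)
     = 236·(175 + j163)/(236 + j121)

Z_in ≈ 205 + j58.1 Ω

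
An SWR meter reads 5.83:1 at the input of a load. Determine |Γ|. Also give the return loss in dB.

|Γ| = (S − 1)/(S + 1) = (5.83 − 1)/(5.83 + 1) = 4.83/6.83
RL = −20·log₁₀|Γ| = −20·log₁₀(0.707)

|Γ| ≈ 0.707; return loss ≈ 3.01 dB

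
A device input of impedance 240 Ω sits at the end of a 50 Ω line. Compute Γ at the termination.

Γ = (Z_L − Z_0)/(Z_L + Z_0) = (240 − 50)/(240 + 50) = 190/290

Γ = 0.655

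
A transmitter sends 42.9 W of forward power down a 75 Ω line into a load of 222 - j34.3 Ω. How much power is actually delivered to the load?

|Γ| = |(147 − j34.3)/(297 − j34.3)| = 0.505
|Γ|² = 0.255
P_refl = |Γ|²·P_inc = 10.9 W, P_del = (1 − |Γ|²)·P_inc = 32 W

P_delivered ≈ 32 W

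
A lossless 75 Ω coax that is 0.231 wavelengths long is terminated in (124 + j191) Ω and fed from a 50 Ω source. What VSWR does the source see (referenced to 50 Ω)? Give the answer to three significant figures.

βl = 2π × 0.231 = 83.2°
tan(βl) = 8.34
Z_in = Z_0·(Z_L + jZ_0·tanβl)/(Z_0 + jZ_L·tanβl) = 14.6 − j30.4 Ω
Γ_s = (Z_in − Z_s)/(Z_in + Z_s) = (-35.4 − j30.4)/(64.6 − j30.4), |Γ_s| = 0.654
VSWR = (1 + |Γ_s|)/(1 − |Γ_s|)

VSWR ≈ 4.78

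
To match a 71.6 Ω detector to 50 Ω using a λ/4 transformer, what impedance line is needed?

Z_qwt ≈ 59.8 Ω

Z_qwt = √(Z_0·R_L) = √(50 × 71.6) = √3580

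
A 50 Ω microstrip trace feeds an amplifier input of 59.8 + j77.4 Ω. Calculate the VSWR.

VSWR ≈ 3.77

Γ = (Z_L − Z_0)/(Z_L + Z_0) = (9.8 + j77.4)/(109.8 + j77.4)
|Γ| = 78/134 = 0.581
VSWR = (1 + |Γ|)/(1 − |Γ|) = 1.58/0.419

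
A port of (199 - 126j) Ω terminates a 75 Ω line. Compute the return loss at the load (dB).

RL ≈ 4.64 dB

Γ = (124 − j126)/(274 − j126), |Γ| = 0.586
RL = −20·log₁₀|Γ| = −20·log₁₀(0.586)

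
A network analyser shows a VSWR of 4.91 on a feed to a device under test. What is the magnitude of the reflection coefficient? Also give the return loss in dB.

|Γ| ≈ 0.662; return loss ≈ 3.59 dB

|Γ| = (S − 1)/(S + 1) = (4.91 − 1)/(4.91 + 1) = 3.91/5.91
RL = −20·log₁₀|Γ| = −20·log₁₀(0.662)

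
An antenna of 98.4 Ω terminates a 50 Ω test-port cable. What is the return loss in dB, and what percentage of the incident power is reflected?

Γ = (98.4 − 50)/(98.4 + 50) = 0.326
RL = −20·log₁₀(0.326) = 9.73 dB
P_refl/P_inc = |Γ|² = 0.106

RL ≈ 9.73 dB; 10.6% of incident power reflected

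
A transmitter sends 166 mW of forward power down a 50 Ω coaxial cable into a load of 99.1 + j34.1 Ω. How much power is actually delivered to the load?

P_delivered ≈ 141 mW

|Γ| = |(49.1 + j34.1)/(149.1 + j34.1)| = 0.391
|Γ|² = 0.153
P_refl = |Γ|²·P_inc = 25.4 mW, P_del = (1 − |Γ|²)·P_inc = 141 mW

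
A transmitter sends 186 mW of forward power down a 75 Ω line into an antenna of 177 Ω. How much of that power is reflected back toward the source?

Γ = (177 − 75)/(177 + 75) = 0.405
|Γ|² = 0.164
P_refl = |Γ|²·P_inc = 30.5 mW, P_del = (1 − |Γ|²)·P_inc = 156 mW

P_reflected ≈ 30.5 mW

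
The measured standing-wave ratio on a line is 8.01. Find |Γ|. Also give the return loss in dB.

|Γ| = (S − 1)/(S + 1) = (8.01 − 1)/(8.01 + 1) = 7.01/9.01
RL = −20·log₁₀|Γ| = −20·log₁₀(0.778)

|Γ| ≈ 0.778; return loss ≈ 2.18 dB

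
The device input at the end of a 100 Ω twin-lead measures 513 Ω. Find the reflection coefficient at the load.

Γ = 0.674

Γ = (Z_L − Z_0)/(Z_L + Z_0) = (513 − 100)/(513 + 100) = 413/613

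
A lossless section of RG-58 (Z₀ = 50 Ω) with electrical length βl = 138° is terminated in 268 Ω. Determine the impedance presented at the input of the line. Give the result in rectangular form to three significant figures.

Z_in ≈ 20 + j51.4 Ω

tan(βl) = tan(138°) = -0.9
Z_in = Z_0·(Z_L + jZ_0·tanβl)/(Z_0 + jZ_L·tanβl)
     = 50·(268 − j45)/(50 − j241)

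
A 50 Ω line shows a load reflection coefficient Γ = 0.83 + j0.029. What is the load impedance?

Z_L = Z_0·(1 + Γ)/(1 − Γ) = 50·(1.83 + j0.029)/(0.17 − j0.029)

Z_L ≈ 522 + j97.5 Ω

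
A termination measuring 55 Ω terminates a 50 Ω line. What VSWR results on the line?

Γ = (55 − 50)/(55 + 50) = 0.0476
VSWR = (1 + 0.0476)/(1 − 0.0476)

VSWR ≈ 1.1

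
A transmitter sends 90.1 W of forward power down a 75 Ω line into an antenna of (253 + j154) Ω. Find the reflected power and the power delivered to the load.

P_reflected ≈ 38 W; P_delivered ≈ 52.1 W

|Γ| = |(178 + j154)/(328 + j154)| = 0.65
|Γ|² = 0.422
P_refl = |Γ|²·P_inc = 38 W, P_del = (1 − |Γ|²)·P_inc = 52.1 W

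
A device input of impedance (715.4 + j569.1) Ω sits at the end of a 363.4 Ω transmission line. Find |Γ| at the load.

|Γ| ≈ 0.549

Γ = (Z_L − Z_0)/(Z_L + Z_0) = (352 + j569.1)/(1079 + j569.1)
|Γ| = 669/1220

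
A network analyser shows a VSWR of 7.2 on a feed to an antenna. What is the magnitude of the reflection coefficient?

|Γ| = (S − 1)/(S + 1) = (7.2 − 1)/(7.2 + 1) = 6.2/8.2

|Γ| ≈ 0.756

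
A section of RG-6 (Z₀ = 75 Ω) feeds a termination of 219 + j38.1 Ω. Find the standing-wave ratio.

VSWR ≈ 3.02

Γ = (Z_L − Z_0)/(Z_L + Z_0) = (144 + j38.1)/(294 + j38.1)
|Γ| = 149/296 = 0.502
VSWR = (1 + |Γ|)/(1 − |Γ|) = 1.5/0.498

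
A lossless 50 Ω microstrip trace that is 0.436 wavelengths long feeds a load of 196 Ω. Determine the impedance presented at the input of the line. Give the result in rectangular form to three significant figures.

Z_in ≈ 61.2 + j80.8 Ω

βl = 2π × 0.436 = 157°
tan(βl) = tan(157°) = -0.425
Z_in = Z_0·(Z_L + jZ_0·tanβl)/(Z_0 + jZ_L·tanβl)
     = 50·(196 − j21.3)/(50 − j83.4)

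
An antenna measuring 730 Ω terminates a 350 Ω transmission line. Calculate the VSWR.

VSWR ≈ 2.09

For a purely resistive load, VSWR = R_L/Z_0 or Z_0/R_L (whichever > 1) = 730/350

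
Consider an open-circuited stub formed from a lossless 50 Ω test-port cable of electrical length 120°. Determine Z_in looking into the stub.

Z_in ≈ +j28.9 Ω

tan(βl) = -1.73
For an open-circuited stub, Z_in = −jZ_0·cot(βl) = −jZ_0/tan(βl)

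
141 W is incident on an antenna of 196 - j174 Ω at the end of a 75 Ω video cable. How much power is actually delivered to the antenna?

|Γ| = |(121 − j174)/(271 − j174)| = 0.658
|Γ|² = 0.433
P_refl = |Γ|²·P_inc = 61.1 W, P_del = (1 − |Γ|²)·P_inc = 79.9 W

P_delivered ≈ 79.9 W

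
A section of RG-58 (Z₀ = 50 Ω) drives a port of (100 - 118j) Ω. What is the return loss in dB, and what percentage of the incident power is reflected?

RL ≈ 3.46 dB; 45.1% of incident power reflected

Γ = (50 − j118)/(150 − j118), |Γ| = 0.671
RL = −20·log₁₀(0.671) = 3.46 dB
P_refl/P_inc = |Γ|² = 0.451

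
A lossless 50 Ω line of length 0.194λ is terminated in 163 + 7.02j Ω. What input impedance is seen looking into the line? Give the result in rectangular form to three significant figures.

βl = 2π × 0.194 = 69.8°
tan(βl) = tan(69.8°) = 2.72
Z_in = Z_0·(Z_L + jZ_0·tanβl)/(Z_0 + jZ_L·tanβl)
     = 50·(163 + j143)/(30.9 + j444)

Z_in ≈ 17.3 − j17.2 Ω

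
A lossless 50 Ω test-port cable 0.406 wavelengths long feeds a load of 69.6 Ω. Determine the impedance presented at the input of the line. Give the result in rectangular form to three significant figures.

Z_in ≈ 53.9 + j16.8 Ω

βl = 2π × 0.406 = 146°
tan(βl) = tan(146°) = -0.67
Z_in = Z_0·(Z_L + jZ_0·tanβl)/(Z_0 + jZ_L·tanβl)
     = 50·(69.6 − j33.5)/(50 − j46.7)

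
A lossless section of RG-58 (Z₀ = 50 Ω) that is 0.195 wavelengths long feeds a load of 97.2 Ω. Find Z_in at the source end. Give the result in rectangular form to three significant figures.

Z_in ≈ 28.1 − j12.8 Ω

βl = 2π × 0.195 = 70.2°
tan(βl) = tan(70.2°) = 2.78
Z_in = Z_0·(Z_L + jZ_0·tanβl)/(Z_0 + jZ_L·tanβl)
     = 50·(97.2 + j139)/(50 + j270)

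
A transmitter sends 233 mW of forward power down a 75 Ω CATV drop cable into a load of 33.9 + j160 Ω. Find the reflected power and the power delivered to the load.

|Γ| = |(-41.1 + j160)/(108.9 + j160)| = 0.854
|Γ|² = 0.729
P_refl = |Γ|²·P_inc = 170 mW, P_del = (1 − |Γ|²)·P_inc = 63.3 mW

P_reflected ≈ 170 mW; P_delivered ≈ 63.3 mW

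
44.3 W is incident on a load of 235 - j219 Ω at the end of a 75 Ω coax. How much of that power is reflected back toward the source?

|Γ| = |(160 − j219)/(310 − j219)| = 0.715
|Γ|² = 0.511
P_refl = |Γ|²·P_inc = 22.6 W, P_del = (1 − |Γ|²)·P_inc = 21.7 W

P_reflected ≈ 22.6 W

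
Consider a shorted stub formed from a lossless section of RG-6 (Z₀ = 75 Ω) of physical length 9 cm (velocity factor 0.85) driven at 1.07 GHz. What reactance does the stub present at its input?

X_in ≈ -72.5 Ω (capacitive)

λ = v/f = 0.85·c / 1.07 GHz = 0.238 m
βl = 2π·l/λ = 2π × 0.378 = 136°
tan(βl) = -0.967
For a shorted stub, Z_in = jZ_0·tan(βl)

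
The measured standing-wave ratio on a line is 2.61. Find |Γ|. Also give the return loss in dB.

|Γ| = (S − 1)/(S + 1) = (2.61 − 1)/(2.61 + 1) = 1.61/3.61
RL = −20·log₁₀|Γ| = −20·log₁₀(0.446)

|Γ| ≈ 0.446; return loss ≈ 7.01 dB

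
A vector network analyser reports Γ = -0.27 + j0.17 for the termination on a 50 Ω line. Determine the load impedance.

Z_L = Z_0·(1 + Γ)/(1 − Γ) = 50·(0.73 + j0.17)/(1.27 − j0.17)

Z_L ≈ 27.4 + j10.4 Ω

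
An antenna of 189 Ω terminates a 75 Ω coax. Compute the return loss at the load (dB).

RL ≈ 7.29 dB

Γ = (189 − 75)/(189 + 75) = 0.432
RL = −20·log₁₀|Γ| = −20·log₁₀(0.432)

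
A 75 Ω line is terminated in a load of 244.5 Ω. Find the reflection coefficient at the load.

Γ = (Z_L − Z_0)/(Z_L + Z_0) = (244.5 − 75)/(244.5 + 75) = 169.5/319.5

Γ = 0.531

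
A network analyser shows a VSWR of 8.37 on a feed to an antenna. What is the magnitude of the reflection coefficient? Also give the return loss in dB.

|Γ| ≈ 0.787; return loss ≈ 2.09 dB

|Γ| = (S − 1)/(S + 1) = (8.37 − 1)/(8.37 + 1) = 7.37/9.37
RL = −20·log₁₀|Γ| = −20·log₁₀(0.787)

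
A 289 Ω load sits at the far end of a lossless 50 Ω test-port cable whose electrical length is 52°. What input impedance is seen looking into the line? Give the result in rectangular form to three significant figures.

tan(βl) = tan(52°) = 1.28
Z_in = Z_0·(Z_L + jZ_0·tanβl)/(Z_0 + jZ_L·tanβl)
     = 50·(289 + j64)/(50 + j370)

Z_in ≈ 13.7 − j37.2 Ω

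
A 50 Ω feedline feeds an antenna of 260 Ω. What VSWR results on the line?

For a purely resistive load, VSWR = R_L/Z_0 or Z_0/R_L (whichever > 1) = 260/50

VSWR ≈ 5.2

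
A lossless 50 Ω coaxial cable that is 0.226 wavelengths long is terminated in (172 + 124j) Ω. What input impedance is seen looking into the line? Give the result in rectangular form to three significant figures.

Z_in ≈ 10.2 − j14.5 Ω

βl = 2π × 0.226 = 81.4°
tan(βl) = tan(81.4°) = 6.58
Z_in = Z_0·(Z_L + jZ_0·tanβl)/(Z_0 + jZ_L·tanβl)
     = 50·(172 + j453)/(-766 + j1130)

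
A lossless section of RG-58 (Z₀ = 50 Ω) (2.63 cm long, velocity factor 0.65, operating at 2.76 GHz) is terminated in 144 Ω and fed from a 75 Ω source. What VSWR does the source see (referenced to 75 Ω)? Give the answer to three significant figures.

VSWR ≈ 3.22

λ = v/f = 0.65·c / 2.76 GHz = 0.0707 m
βl = 2π·l/λ = 2π × 0.372 = 134°
tan(βl) = -1.04
Z_in = Z_0·(Z_L + jZ_0·tanβl)/(Z_0 + jZ_L·tanβl) = 30.2 + j38.2 Ω
Γ_s = (Z_in − Z_s)/(Z_in + Z_s) = (-44.8 + j38.2)/(105 + j38.2), |Γ_s| = 0.526
VSWR = (1 + |Γ_s|)/(1 − |Γ_s|)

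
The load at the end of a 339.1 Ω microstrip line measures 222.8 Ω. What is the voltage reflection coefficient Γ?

Γ = -0.207

Γ = (Z_L − Z_0)/(Z_L + Z_0) = (222.8 − 339.1)/(222.8 + 339.1) = -116.3/561.9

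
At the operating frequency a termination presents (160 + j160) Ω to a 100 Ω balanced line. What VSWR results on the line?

Γ = (Z_L − Z_0)/(Z_L + Z_0) = (60 + j160)/(260 + j160)
|Γ| = 171/305 = 0.56
VSWR = (1 + |Γ|)/(1 − |Γ|) = 1.56/0.44

VSWR ≈ 3.54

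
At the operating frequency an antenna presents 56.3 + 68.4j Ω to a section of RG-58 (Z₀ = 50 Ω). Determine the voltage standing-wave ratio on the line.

Γ = (Z_L − Z_0)/(Z_L + Z_0) = (6.3 + j68.4)/(106.3 + j68.4)
|Γ| = 68.7/126 = 0.543
VSWR = (1 + |Γ|)/(1 − |Γ|) = 1.54/0.457

VSWR ≈ 3.38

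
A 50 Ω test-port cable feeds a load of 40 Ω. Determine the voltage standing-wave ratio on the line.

VSWR ≈ 1.25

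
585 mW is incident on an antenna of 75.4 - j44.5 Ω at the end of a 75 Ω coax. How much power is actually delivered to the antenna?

P_delivered ≈ 538 mW

|Γ| = |(0.4 − j44.5)/(150.4 − j44.5)| = 0.284
|Γ|² = 0.0805
P_refl = |Γ|²·P_inc = 47.1 mW, P_del = (1 − |Γ|²)·P_inc = 538 mW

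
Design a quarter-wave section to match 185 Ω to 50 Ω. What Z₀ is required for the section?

Z_qwt ≈ 96.2 Ω

Z_qwt = √(Z_0·R_L) = √(50 × 185) = √9250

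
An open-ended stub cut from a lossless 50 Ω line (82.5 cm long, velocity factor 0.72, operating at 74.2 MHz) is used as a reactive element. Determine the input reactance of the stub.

λ = v/f = 0.72·c / 74.2 MHz = 2.91 m
βl = 2π·l/λ = 2π × 0.283 = 102°
tan(βl) = -4.69
For an open-ended stub, Z_in = −jZ_0·cot(βl) = −jZ_0/tan(βl)

X_in ≈ 10.7 Ω (inductive)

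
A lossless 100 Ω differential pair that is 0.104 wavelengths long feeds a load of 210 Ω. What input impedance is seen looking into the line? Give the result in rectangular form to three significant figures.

βl = 2π × 0.104 = 37.4°
tan(βl) = tan(37.4°) = 0.766
Z_in = Z_0·(Z_L + jZ_0·tanβl)/(Z_0 + jZ_L·tanβl)
     = 100·(210 + j76.6)/(100 + j161)

Z_in ≈ 92.9 − j72.8 Ω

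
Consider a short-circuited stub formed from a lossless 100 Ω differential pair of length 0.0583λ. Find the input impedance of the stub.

Z_in ≈ +j38.4 Ω

βl = 2π × 0.0583 = 21°
tan(βl) = 0.384
For a short-circuited stub, Z_in = jZ_0·tan(βl)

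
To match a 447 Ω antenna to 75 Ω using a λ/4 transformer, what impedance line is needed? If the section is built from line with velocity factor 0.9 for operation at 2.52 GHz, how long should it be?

Z_qwt ≈ 183 Ω; length ≈ 2.68 cm

Z_qwt = √(Z_0·R_L) = √(75 × 447) = √33520
λ = 0.9·c/f = 0.107 m, so l = λ/4 = 0.0268 m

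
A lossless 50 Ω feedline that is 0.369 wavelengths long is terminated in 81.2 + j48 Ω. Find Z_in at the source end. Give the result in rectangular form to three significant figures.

Z_in ≈ 24.4 + j18.1 Ω

βl = 2π × 0.369 = 133°
tan(βl) = tan(133°) = -1.08
Z_in = Z_0·(Z_L + jZ_0·tanβl)/(Z_0 + jZ_L·tanβl)
     = 50·(81.2 − j5.92)/(102 − j87.6)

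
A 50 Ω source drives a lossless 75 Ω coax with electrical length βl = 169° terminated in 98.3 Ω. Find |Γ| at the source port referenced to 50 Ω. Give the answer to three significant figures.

tan(βl) = -0.194
Z_in = Z_0·(Z_L + jZ_0·tanβl)/(Z_0 + jZ_L·tanβl) = 95.8 + j9.83 Ω
Γ_s = (Z_in − Z_s)/(Z_in + Z_s) = (45.8 + j9.83)/(146 + j9.83), |Γ_s| = 0.321

|Γ| ≈ 0.321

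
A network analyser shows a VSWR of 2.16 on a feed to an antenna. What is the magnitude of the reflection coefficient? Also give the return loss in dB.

|Γ| = (S − 1)/(S + 1) = (2.16 − 1)/(2.16 + 1) = 1.16/3.16
RL = −20·log₁₀|Γ| = −20·log₁₀(0.367)

|Γ| ≈ 0.367; return loss ≈ 8.7 dB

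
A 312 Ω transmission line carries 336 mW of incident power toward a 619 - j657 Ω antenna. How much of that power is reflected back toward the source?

|Γ| = |(307 − j657)/(931 − j657)| = 0.636
|Γ|² = 0.405
P_refl = |Γ|²·P_inc = 136 mW, P_del = (1 − |Γ|²)·P_inc = 200 mW

P_reflected ≈ 136 mW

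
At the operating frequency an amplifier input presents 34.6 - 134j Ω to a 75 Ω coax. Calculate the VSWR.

Γ = (Z_L − Z_0)/(Z_L + Z_0) = (-40.4 − j134)/(109.6 − j134)
|Γ| = 140/173 = 0.808
VSWR = (1 + |Γ|)/(1 − |Γ|) = 1.81/0.192

VSWR ≈ 9.44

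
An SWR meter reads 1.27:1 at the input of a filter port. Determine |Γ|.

|Γ| = (S − 1)/(S + 1) = (1.27 − 1)/(1.27 + 1) = 0.27/2.27

|Γ| ≈ 0.119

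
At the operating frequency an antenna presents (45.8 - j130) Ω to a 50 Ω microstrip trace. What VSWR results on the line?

VSWR ≈ 9.28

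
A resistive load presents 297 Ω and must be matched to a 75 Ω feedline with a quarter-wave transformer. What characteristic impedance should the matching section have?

Z_qwt ≈ 149 Ω

Z_qwt = √(Z_0·R_L) = √(75 × 297) = √22280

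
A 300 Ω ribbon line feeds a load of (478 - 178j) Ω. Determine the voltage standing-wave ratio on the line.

Γ = (Z_L − Z_0)/(Z_L + Z_0) = (178 − j178)/(778 − j178)
|Γ| = 252/798 = 0.315
VSWR = (1 + |Γ|)/(1 − |Γ|) = 1.32/0.685

VSWR ≈ 1.92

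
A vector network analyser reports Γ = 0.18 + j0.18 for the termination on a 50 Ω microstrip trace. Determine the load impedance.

Z_L = Z_0·(1 + Γ)/(1 − Γ) = 50·(1.18 + j0.18)/(0.82 − j0.18)

Z_L ≈ 66.3 + j25.5 Ω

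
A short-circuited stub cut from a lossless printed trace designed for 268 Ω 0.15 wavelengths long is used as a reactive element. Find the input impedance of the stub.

Z_in ≈ +j369 Ω

βl = 2π × 0.15 = 54°
tan(βl) = 1.38
For a short-circuited stub, Z_in = jZ_0·tan(βl)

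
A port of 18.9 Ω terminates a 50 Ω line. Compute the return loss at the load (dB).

Γ = (18.9 − 50)/(18.9 + 50) = -0.451
RL = −20·log₁₀|Γ| = −20·log₁₀(0.451)

RL ≈ 6.91 dB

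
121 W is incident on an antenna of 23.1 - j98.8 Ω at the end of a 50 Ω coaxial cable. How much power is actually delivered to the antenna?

|Γ| = |(-26.9 − j98.8)/(73.1 − j98.8)| = 0.833
|Γ|² = 0.694
P_refl = |Γ|²·P_inc = 84 W, P_del = (1 − |Γ|²)·P_inc = 37 W

P_delivered ≈ 37 W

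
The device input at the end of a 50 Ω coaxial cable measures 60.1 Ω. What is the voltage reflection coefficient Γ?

Γ = 0.0917

Γ = (Z_L − Z_0)/(Z_L + Z_0) = (60.1 − 50)/(60.1 + 50) = 10.1/110.1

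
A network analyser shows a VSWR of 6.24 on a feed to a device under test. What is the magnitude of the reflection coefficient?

|Γ| ≈ 0.724

|Γ| = (S − 1)/(S + 1) = (6.24 − 1)/(6.24 + 1) = 5.24/7.24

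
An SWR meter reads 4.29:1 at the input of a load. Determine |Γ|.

|Γ| ≈ 0.622

|Γ| = (S − 1)/(S + 1) = (4.29 − 1)/(4.29 + 1) = 3.29/5.29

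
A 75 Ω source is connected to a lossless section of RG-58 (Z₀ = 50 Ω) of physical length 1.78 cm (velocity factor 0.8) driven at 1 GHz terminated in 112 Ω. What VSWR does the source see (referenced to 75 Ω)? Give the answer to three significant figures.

λ = v/f = 0.8·c / 1 GHz = 0.24 m
βl = 2π·l/λ = 2π × 0.0742 = 26.7°
tan(βl) = 0.503
Z_in = Z_0·(Z_L + jZ_0·tanβl)/(Z_0 + jZ_L·tanβl) = 61.8 − j44.5 Ω
Γ_s = (Z_in − Z_s)/(Z_in + Z_s) = (-13.2 − j44.5)/(137 − j44.5), |Γ_s| = 0.323
VSWR = (1 + |Γ_s|)/(1 − |Γ_s|)

VSWR ≈ 1.95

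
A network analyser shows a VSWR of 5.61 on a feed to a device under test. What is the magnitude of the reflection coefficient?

|Γ| ≈ 0.697

|Γ| = (S − 1)/(S + 1) = (5.61 − 1)/(5.61 + 1) = 4.61/6.61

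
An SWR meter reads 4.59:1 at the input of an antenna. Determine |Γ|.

|Γ| ≈ 0.642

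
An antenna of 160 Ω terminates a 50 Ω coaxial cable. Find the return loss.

RL ≈ 5.62 dB

Γ = (160 − 50)/(160 + 50) = 0.524
RL = −20·log₁₀|Γ| = −20·log₁₀(0.524)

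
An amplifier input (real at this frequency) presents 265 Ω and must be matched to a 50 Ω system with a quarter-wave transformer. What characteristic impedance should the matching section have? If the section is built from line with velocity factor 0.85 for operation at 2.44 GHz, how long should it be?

Z_qwt ≈ 115 Ω; length ≈ 2.61 cm

Z_qwt = √(Z_0·R_L) = √(50 × 265) = √13250
λ = 0.85·c/f = 0.105 m, so l = λ/4 = 0.0261 m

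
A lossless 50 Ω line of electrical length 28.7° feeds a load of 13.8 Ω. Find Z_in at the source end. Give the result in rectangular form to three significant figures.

tan(βl) = tan(28.7°) = 0.547
Z_in = Z_0·(Z_L + jZ_0·tanβl)/(Z_0 + jZ_L·tanβl)
     = 50·(13.8 + j27.4)/(50 + j7.56)

Z_in ≈ 17.5 + j24.7 Ω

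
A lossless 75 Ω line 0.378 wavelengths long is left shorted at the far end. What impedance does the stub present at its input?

βl = 2π × 0.378 = 136°
tan(βl) = -0.963
For a shorted stub, Z_in = jZ_0·tan(βl)

Z_in ≈ −j72.2 Ω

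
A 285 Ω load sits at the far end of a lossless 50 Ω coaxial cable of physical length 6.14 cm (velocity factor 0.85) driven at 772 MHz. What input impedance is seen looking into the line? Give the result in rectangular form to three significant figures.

λ = v/f = 0.85·c / 772 MHz = 0.33 m
βl = 2π·l/λ = 2π × 0.186 = 66.9°
tan(βl) = tan(66.9°) = 2.35
Z_in = Z_0·(Z_L + jZ_0·tanβl)/(Z_0 + jZ_L·tanβl)
     = 50·(285 + j117)/(50 + j669)

Z_in ≈ 10.3 − j20.5 Ω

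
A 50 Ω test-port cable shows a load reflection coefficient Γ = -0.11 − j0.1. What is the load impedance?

Z_L = Z_0·(1 + Γ)/(1 − Γ) = 50·(0.89 − j0.1)/(1.11 + j0.1)

Z_L ≈ 39.4 − j8.05 Ω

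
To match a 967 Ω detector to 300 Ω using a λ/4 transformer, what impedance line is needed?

Z_qwt = √(Z_0·R_L) = √(300 × 967) = √290100

Z_qwt ≈ 539 Ω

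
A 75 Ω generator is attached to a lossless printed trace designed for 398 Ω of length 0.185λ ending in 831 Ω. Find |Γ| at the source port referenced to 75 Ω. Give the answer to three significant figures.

βl = 2π × 0.185 = 66.6°
tan(βl) = 2.31
Z_in = Z_0·(Z_L + jZ_0·tanβl)/(Z_0 + jZ_L·tanβl) = 217 − j127 Ω
Γ_s = (Z_in − Z_s)/(Z_in + Z_s) = (142 − j127)/(292 − j127), |Γ_s| = 0.599

|Γ| ≈ 0.599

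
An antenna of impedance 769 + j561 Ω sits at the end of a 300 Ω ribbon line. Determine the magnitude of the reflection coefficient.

|Γ| ≈ 0.606

Γ = (Z_L − Z_0)/(Z_L + Z_0) = (469 + j561)/(1069 + j561)
|Γ| = 731/1210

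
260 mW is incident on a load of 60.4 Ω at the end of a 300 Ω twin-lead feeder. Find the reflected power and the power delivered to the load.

P_reflected ≈ 115 mW; P_delivered ≈ 145 mW

Γ = (60.4 − 300)/(60.4 + 300) = -0.665
|Γ|² = 0.442
P_refl = |Γ|²·P_inc = 115 mW, P_del = (1 − |Γ|²)·P_inc = 145 mW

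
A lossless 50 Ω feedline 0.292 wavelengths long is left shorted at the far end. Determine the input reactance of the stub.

X_in ≈ -185 Ω (capacitive)

βl = 2π × 0.292 = 105°
tan(βl) = -3.7
For a shorted stub, Z_in = jZ_0·tan(βl)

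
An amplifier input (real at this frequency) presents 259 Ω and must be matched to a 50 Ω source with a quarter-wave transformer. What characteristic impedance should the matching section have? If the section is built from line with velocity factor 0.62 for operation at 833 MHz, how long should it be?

Z_qwt ≈ 114 Ω; length ≈ 5.58 cm

Z_qwt = √(Z_0·R_L) = √(50 × 259) = √12950
λ = 0.62·c/f = 0.223 m, so l = λ/4 = 0.0558 m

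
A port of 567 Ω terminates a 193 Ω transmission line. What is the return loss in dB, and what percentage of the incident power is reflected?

RL ≈ 6.16 dB; 24.2% of incident power reflected

Γ = (567 − 193)/(567 + 193) = 0.492
RL = −20·log₁₀(0.492) = 6.16 dB
P_refl/P_inc = |Γ|² = 0.242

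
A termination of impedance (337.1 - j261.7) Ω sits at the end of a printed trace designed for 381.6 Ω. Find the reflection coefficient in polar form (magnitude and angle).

Γ ≈ 0.347 ∠ -79.6°

Γ = (Z_L − Z_0)/(Z_L + Z_0) = (-44.5 − j261.7)/(718.7 − j261.7)
|Γ| = 265/765 = 0.347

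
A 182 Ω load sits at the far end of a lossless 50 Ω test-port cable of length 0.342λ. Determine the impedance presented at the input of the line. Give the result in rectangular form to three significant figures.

βl = 2π × 0.342 = 123°
tan(βl) = tan(123°) = -1.53
Z_in = Z_0·(Z_L + jZ_0·tanβl)/(Z_0 + jZ_L·tanβl)
     = 50·(182 − j76.6)/(50 − j279)

Z_in ≈ 19 + j29.2 Ω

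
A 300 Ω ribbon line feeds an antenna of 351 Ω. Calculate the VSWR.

For a purely resistive load, VSWR = R_L/Z_0 or Z_0/R_L (whichever > 1) = 351/300

VSWR ≈ 1.17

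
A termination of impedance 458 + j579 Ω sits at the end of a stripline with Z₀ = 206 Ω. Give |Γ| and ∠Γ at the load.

Γ = (Z_L − Z_0)/(Z_L + Z_0) = (252 + j579)/(664 + j579)
|Γ| = 631/881 = 0.717

Γ ≈ 0.717 ∠ 25.4°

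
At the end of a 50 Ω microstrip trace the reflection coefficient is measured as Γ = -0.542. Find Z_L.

Z_L ≈ 14.9 Ω

Z_L = Z_0·(1 + Γ)/(1 − Γ) = 50·(0.458)/(1.54)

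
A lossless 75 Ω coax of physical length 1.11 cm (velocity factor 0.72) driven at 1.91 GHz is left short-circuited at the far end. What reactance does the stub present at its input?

λ = v/f = 0.72·c / 1.91 GHz = 0.113 m
βl = 2π·l/λ = 2π × 0.0982 = 35.3°
tan(βl) = 0.709
For a short-circuited stub, Z_in = jZ_0·tan(βl)

X_in ≈ 53.2 Ω (inductive)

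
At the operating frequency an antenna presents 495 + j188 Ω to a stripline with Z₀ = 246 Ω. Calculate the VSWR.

Γ = (Z_L − Z_0)/(Z_L + Z_0) = (249 + j188)/(741 + j188)
|Γ| = 312/764 = 0.408
VSWR = (1 + |Γ|)/(1 − |Γ|) = 1.41/0.592

VSWR ≈ 2.38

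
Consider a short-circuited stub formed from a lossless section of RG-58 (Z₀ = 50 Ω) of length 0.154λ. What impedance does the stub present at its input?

βl = 2π × 0.154 = 55.4°
tan(βl) = 1.45
For a short-circuited stub, Z_in = jZ_0·tan(βl)

Z_in ≈ +j72.6 Ω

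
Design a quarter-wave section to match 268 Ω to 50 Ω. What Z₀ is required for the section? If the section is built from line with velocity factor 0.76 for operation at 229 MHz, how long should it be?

Z_qwt ≈ 116 Ω; length ≈ 24.9 cm

Z_qwt = √(Z_0·R_L) = √(50 × 268) = √13400
λ = 0.76·c/f = 0.996 m, so l = λ/4 = 0.249 m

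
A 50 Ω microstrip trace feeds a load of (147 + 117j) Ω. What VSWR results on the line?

VSWR ≈ 4.94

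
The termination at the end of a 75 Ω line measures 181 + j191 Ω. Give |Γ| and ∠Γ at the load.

Γ ≈ 0.684 ∠ 24.2°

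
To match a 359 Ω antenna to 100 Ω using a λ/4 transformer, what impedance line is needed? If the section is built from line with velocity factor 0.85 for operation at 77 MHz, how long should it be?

Z_qwt ≈ 189 Ω; length ≈ 82.8 cm

Z_qwt = √(Z_0·R_L) = √(100 × 359) = √35900
λ = 0.85·c/f = 3.31 m, so l = λ/4 = 0.828 m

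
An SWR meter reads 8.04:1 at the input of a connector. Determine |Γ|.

|Γ| ≈ 0.779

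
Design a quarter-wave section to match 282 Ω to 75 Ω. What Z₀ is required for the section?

Z_qwt ≈ 145 Ω

Z_qwt = √(Z_0·R_L) = √(75 × 282) = √21150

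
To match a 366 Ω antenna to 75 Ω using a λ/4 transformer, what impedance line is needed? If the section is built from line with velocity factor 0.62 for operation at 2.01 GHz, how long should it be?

Z_qwt ≈ 166 Ω; length ≈ 2.31 cm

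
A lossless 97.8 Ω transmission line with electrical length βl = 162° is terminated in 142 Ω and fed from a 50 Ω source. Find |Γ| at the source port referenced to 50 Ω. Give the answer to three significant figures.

tan(βl) = -0.325
Z_in = Z_0·(Z_L + jZ_0·tanβl)/(Z_0 + jZ_L·tanβl) = 128 + j28.8 Ω
Γ_s = (Z_in − Z_s)/(Z_in + Z_s) = (78.4 + j28.8)/(178 + j28.8), |Γ_s| = 0.462

|Γ| ≈ 0.462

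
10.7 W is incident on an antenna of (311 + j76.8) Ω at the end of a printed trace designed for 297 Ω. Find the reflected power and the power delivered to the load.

|Γ| = |(14 + j76.8)/(608 + j76.8)| = 0.127
|Γ|² = 0.0162
P_refl = |Γ|²·P_inc = 0.174 W, P_del = (1 − |Γ|²)·P_inc = 10.5 W

P_reflected ≈ 0.174 W; P_delivered ≈ 10.5 W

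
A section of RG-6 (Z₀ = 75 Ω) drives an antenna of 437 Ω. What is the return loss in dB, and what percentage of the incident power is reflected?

Γ = (437 − 75)/(437 + 75) = 0.707
RL = −20·log₁₀(0.707) = 3.01 dB
P_refl/P_inc = |Γ|² = 0.5

RL ≈ 3.01 dB; 50% of incident power reflected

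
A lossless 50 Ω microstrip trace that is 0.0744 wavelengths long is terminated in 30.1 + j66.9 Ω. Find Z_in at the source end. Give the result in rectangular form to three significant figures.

βl = 2π × 0.0744 = 26.8°
tan(βl) = tan(26.8°) = 0.505
Z_in = Z_0·(Z_L + jZ_0·tanβl)/(Z_0 + jZ_L·tanβl)
     = 50·(30.1 + j92.1)/(16.2 + j15.2)

Z_in ≈ 191 + j105 Ω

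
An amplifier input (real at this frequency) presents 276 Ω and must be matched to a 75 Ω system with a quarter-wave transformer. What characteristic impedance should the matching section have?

Z_qwt ≈ 144 Ω

Z_qwt = √(Z_0·R_L) = √(75 × 276) = √20700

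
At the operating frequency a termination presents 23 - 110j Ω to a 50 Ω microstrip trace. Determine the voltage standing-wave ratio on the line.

VSWR ≈ 13.1

Γ = (Z_L − Z_0)/(Z_L + Z_0) = (-27 − j110)/(73 − j110)
|Γ| = 113/132 = 0.858
VSWR = (1 + |Γ|)/(1 − |Γ|) = 1.86/0.142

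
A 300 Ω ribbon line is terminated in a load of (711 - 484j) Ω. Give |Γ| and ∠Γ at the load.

Γ = (Z_L − Z_0)/(Z_L + Z_0) = (411 − j484)/(1011 − j484)
|Γ| = 635/1120 = 0.566

Γ ≈ 0.566 ∠ -24.1°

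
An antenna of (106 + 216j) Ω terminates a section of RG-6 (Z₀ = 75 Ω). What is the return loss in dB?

RL ≈ 2.22 dB

Γ = (31 + j216)/(181 + j216), |Γ| = 0.774
RL = −20·log₁₀|Γ| = −20·log₁₀(0.774)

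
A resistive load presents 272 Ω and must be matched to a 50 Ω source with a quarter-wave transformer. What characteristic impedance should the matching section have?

Z_qwt ≈ 117 Ω

Z_qwt = √(Z_0·R_L) = √(50 × 272) = √13600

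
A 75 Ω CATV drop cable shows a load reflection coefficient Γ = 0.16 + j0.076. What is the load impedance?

Z_L = Z_0·(1 + Γ)/(1 − Γ) = 75·(1.16 + j0.076)/(0.84 − j0.076)

Z_L ≈ 102 + j16 Ω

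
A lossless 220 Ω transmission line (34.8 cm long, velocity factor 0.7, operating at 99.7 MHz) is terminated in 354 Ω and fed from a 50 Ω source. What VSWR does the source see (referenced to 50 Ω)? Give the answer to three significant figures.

VSWR ≈ 3.91

λ = v/f = 0.7·c / 99.7 MHz = 2.11 m
βl = 2π·l/λ = 2π × 0.165 = 59.5°
tan(βl) = 1.7
Z_in = Z_0·(Z_L + jZ_0·tanβl)/(Z_0 + jZ_L·tanβl) = 162 − j70.2 Ω
Γ_s = (Z_in − Z_s)/(Z_in + Z_s) = (112 − j70.2)/(212 − j70.2), |Γ_s| = 0.592
VSWR = (1 + |Γ_s|)/(1 − |Γ_s|)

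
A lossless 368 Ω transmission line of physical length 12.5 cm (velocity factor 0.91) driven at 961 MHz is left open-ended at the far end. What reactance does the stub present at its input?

λ = v/f = 0.91·c / 961 MHz = 0.284 m
βl = 2π·l/λ = 2π × 0.44 = 158°
tan(βl) = -0.396
For an open-ended stub, Z_in = −jZ_0·cot(βl) = −jZ_0/tan(βl)

X_in ≈ 930 Ω (inductive)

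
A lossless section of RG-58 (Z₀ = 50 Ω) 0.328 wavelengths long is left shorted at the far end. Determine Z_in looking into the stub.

Z_in ≈ −j93.7 Ω

βl = 2π × 0.328 = 118°
tan(βl) = -1.87
For a shorted stub, Z_in = jZ_0·tan(βl)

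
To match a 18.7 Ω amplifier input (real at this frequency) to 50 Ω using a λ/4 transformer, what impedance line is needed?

Z_qwt ≈ 30.6 Ω

Z_qwt = √(Z_0·R_L) = √(50 × 18.7) = √935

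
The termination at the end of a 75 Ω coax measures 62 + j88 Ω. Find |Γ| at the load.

|Γ| ≈ 0.546

Γ = (Z_L − Z_0)/(Z_L + Z_0) = (-13 + j88)/(137 + j88)
|Γ| = 89/163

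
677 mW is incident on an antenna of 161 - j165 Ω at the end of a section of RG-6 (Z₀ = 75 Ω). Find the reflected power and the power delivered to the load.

|Γ| = |(86 − j165)/(236 − j165)| = 0.646
|Γ|² = 0.418
P_refl = |Γ|²·P_inc = 283 mW, P_del = (1 − |Γ|²)·P_inc = 394 mW

P_reflected ≈ 283 mW; P_delivered ≈ 394 mW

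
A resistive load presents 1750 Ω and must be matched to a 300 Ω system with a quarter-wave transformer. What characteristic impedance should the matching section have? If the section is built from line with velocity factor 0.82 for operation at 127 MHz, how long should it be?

Z_qwt ≈ 725 Ω; length ≈ 48.4 cm

Z_qwt = √(Z_0·R_L) = √(300 × 1750) = √525000
λ = 0.82·c/f = 1.94 m, so l = λ/4 = 0.484 m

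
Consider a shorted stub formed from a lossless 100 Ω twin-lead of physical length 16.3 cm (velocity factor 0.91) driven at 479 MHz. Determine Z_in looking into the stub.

λ = v/f = 0.91·c / 479 MHz = 0.57 m
βl = 2π·l/λ = 2π × 0.286 = 103°
tan(βl) = -4.35
For a shorted stub, Z_in = jZ_0·tan(βl)

Z_in ≈ −j435 Ω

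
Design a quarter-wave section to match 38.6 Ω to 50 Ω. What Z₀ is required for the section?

Z_qwt = √(Z_0·R_L) = √(50 × 38.6) = √1930

Z_qwt ≈ 43.9 Ω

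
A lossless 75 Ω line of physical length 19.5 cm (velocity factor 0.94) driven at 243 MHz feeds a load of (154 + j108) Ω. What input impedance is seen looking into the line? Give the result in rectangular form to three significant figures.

Z_in ≈ 40.8 − j59.8 Ω

λ = v/f = 0.94·c / 243 MHz = 1.16 m
βl = 2π·l/λ = 2π × 0.168 = 60.5°
tan(βl) = tan(60.5°) = 1.77
Z_in = Z_0·(Z_L + jZ_0·tanβl)/(Z_0 + jZ_L·tanβl)
     = 75·(154 + j241)/(-116 + j272)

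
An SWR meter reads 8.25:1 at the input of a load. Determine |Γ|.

|Γ| = (S − 1)/(S + 1) = (8.25 − 1)/(8.25 + 1) = 7.25/9.25

|Γ| ≈ 0.784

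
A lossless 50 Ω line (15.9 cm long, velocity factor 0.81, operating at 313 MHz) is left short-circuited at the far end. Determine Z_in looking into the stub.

λ = v/f = 0.81·c / 313 MHz = 0.776 m
βl = 2π·l/λ = 2π × 0.205 = 73.7°
tan(βl) = 3.43
For a short-circuited stub, Z_in = jZ_0·tan(βl)

Z_in ≈ +j171 Ω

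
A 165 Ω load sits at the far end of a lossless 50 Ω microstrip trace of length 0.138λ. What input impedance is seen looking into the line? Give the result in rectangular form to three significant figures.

Z_in ≈ 24.4 − j36.1 Ω

βl = 2π × 0.138 = 49.7°
tan(βl) = tan(49.7°) = 1.18
Z_in = Z_0·(Z_L + jZ_0·tanβl)/(Z_0 + jZ_L·tanβl)
     = 50·(165 + j58.9)/(50 + j194)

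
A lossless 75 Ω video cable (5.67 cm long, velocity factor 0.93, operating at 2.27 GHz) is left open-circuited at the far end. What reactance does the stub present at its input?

λ = v/f = 0.93·c / 2.27 GHz = 0.123 m
βl = 2π·l/λ = 2π × 0.461 = 166°
tan(βl) = -0.248
For an open-circuited stub, Z_in = −jZ_0·cot(βl) = −jZ_0/tan(βl)

X_in ≈ 303 Ω (inductive)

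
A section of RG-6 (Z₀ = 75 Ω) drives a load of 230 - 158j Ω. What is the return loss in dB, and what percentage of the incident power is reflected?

Γ = (155 − j158)/(305 − j158), |Γ| = 0.644
RL = −20·log₁₀(0.644) = 3.82 dB
P_refl/P_inc = |Γ|² = 0.415

RL ≈ 3.82 dB; 41.5% of incident power reflected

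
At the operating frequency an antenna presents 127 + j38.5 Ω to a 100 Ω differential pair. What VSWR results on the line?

Γ = (Z_L − Z_0)/(Z_L + Z_0) = (27 + j38.5)/(227 + j38.5)
|Γ| = 47/230 = 0.204
VSWR = (1 + |Γ|)/(1 − |Γ|) = 1.2/0.796

VSWR ≈ 1.51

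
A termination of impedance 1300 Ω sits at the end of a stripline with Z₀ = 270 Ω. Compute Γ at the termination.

Γ = 0.656

Γ = (Z_L − Z_0)/(Z_L + Z_0) = (1300 − 270)/(1300 + 270) = 1030/1570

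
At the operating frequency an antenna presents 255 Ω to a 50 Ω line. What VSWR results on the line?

VSWR ≈ 5.1

Γ = (255 − 50)/(255 + 50) = 0.672
VSWR = (1 + 0.672)/(1 − 0.672)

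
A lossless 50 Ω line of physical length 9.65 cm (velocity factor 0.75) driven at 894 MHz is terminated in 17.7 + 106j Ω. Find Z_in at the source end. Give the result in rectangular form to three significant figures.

λ = v/f = 0.75·c / 894 MHz = 0.252 m
βl = 2π·l/λ = 2π × 0.383 = 138°
tan(βl) = tan(138°) = -0.899
Z_in = Z_0·(Z_L + jZ_0·tanβl)/(Z_0 + jZ_L·tanβl)
     = 50·(17.7 + j61)/(145 − j15.9)

Z_in ≈ 3.74 + j21.4 Ω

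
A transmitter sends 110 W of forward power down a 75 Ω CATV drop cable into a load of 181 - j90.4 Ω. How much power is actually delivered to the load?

|Γ| = |(106 − j90.4)/(256 − j90.4)| = 0.513
|Γ|² = 0.263
P_refl = |Γ|²·P_inc = 29 W, P_del = (1 − |Γ|²)·P_inc = 81 W

P_delivered ≈ 81 W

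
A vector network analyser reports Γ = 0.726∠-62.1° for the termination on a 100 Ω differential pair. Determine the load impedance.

Z_L ≈ 55.8 − j151 Ω

Z_L = Z_0·(1 + Γ)/(1 − Γ) = 100·(1.34 − j0.642)/(0.66 + j0.642)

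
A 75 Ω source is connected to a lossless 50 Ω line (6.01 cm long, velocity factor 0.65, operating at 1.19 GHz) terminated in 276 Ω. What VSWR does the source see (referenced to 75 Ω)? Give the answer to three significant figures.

VSWR ≈ 6.25

λ = v/f = 0.65·c / 1.19 GHz = 0.164 m
βl = 2π·l/λ = 2π × 0.367 = 132°
tan(βl) = -1.11
Z_in = Z_0·(Z_L + jZ_0·tanβl)/(Z_0 + jZ_L·tanβl) = 16 + j42.5 Ω
Γ_s = (Z_in − Z_s)/(Z_in + Z_s) = (-59 + j42.5)/(91 + j42.5), |Γ_s| = 0.724
VSWR = (1 + |Γ_s|)/(1 − |Γ_s|)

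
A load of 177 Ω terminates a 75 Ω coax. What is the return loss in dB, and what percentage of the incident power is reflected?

RL ≈ 7.86 dB; 16.4% of incident power reflected

Γ = (177 − 75)/(177 + 75) = 0.405
RL = −20·log₁₀(0.405) = 7.86 dB
P_refl/P_inc = |Γ|² = 0.164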